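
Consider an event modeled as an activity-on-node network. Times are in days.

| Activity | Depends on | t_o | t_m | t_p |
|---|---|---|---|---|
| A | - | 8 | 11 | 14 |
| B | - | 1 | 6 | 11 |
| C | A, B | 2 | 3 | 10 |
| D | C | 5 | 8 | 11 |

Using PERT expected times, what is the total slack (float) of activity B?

te_A = (8 + 4·11 + 14)/6 = 66/6 = 11
te_B = (1 + 4·6 + 11)/6 = 36/6 = 6
te_C = (2 + 4·3 + 10)/6 = 24/6 = 4
te_D = (5 + 4·8 + 11)/6 = 48/6 = 8

Forward pass:
ES_A = 0; EF_A = 11
ES_B = 0; EF_B = 6
ES_C = max(EF_A=11, EF_B=6) = 11; EF_C = 11+4 = 15
ES_D = 15; EF_D = 15+8 = 23
Expected project duration μ = 23 days. Critical path: A → C → D.

Backward pass:
LF_D = 23; LS_D = 23−8 = 15
LF_C = LS_D = 15; LS_C = 15−4 = 11
LF_B = LS_C = 11; LS_B = 11−6 = 5
LF_A = LS_C = 11; LS_A = 11−11 = 0
Slack_B = LS_B − ES_B = 5 − 0 = 5

5 days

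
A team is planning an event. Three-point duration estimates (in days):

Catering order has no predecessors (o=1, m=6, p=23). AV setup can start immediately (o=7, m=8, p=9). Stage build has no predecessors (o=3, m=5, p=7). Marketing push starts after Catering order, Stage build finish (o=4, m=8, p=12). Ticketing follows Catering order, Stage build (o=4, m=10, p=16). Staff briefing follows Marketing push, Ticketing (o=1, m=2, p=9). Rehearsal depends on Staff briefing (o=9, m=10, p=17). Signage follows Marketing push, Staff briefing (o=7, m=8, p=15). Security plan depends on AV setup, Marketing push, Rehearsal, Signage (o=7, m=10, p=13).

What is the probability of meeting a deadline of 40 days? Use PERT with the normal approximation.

te_Catering order = (1 + 4·6 + 23)/6 = 48/6 = 8; σ²_Catering order = ((23−1)/6)² = 13.444
te_AV setup = (7 + 4·8 + 9)/6 = 48/6 = 8; σ²_AV setup = ((9−7)/6)² = 0.111
te_Stage build = (3 + 4·5 + 7)/6 = 30/6 = 5; σ²_Stage build = ((7−3)/6)² = 0.444
te_Marketing push = (4 + 4·8 + 12)/6 = 48/6 = 8; σ²_Marketing push = ((12−4)/6)² = 1.778
te_Ticketing = (4 + 4·10 + 16)/6 = 60/6 = 10; σ²_Ticketing = ((16−4)/6)² = 4.000
te_Staff briefing = (1 + 4·2 + 9)/6 = 18/6 = 3; σ²_Staff briefing = ((9−1)/6)² = 1.778
te_Rehearsal = (9 + 4·10 + 17)/6 = 66/6 = 11; σ²_Rehearsal = ((17−9)/6)² = 1.778
te_Signage = (7 + 4·8 + 15)/6 = 54/6 = 9; σ²_Signage = ((15−7)/6)² = 1.778
te_Security plan = (7 + 4·10 + 13)/6 = 60/6 = 10; σ²_Security plan = ((13−7)/6)² = 1.000

Forward pass:
ES_Catering order = 0; EF_Catering order = 8
ES_AV setup = 0; EF_AV setup = 8
ES_Stage build = 0; EF_Stage build = 5
ES_Marketing push = max(EF_Catering order=8, EF_Stage build=5) = 8; EF_Marketing push = 8+8 = 16
ES_Ticketing = max(EF_Catering order=8, EF_Stage build=5) = 8; EF_Ticketing = 8+10 = 18
ES_Staff briefing = max(EF_Marketing push=16, EF_Ticketing=18) = 18; EF_Staff briefing = 18+3 = 21
ES_Rehearsal = 21; EF_Rehearsal = 21+11 = 32
ES_Signage = max(EF_Marketing push=16, EF_Staff briefing=21) = 21; EF_Signage = 21+9 = 30
ES_Security plan = max(EF_AV setup=8, EF_Marketing push=16, EF_Rehearsal=32, EF_Signage=30) = 32; EF_Security plan = 32+10 = 42
Expected project duration μ = 42 days. Critical path: Catering order → Ticketing → Staff briefing → Rehearsal → Security plan.

Variance along critical path = 13.444 + 4.000 + 1.778 + 1.778 + 1.000 = 22.000; σ = √22.000 = 4.690 days.
Z = (40 − 42) / 4.690 = -0.426
P(T ≤ 40) = Φ(-0.426) ≈ 0.335

0.335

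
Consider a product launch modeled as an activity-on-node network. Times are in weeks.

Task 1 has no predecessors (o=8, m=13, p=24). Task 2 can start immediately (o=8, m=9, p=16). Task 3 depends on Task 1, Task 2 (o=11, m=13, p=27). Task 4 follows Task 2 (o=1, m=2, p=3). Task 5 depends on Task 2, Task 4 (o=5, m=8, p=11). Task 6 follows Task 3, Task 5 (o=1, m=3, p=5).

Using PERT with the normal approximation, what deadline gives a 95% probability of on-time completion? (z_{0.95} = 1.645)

te_Task 1 = (8 + 4·13 + 24)/6 = 84/6 = 14; σ²_Task 1 = ((24−8)/6)² = 7.111
te_Task 2 = (8 + 4·9 + 16)/6 = 60/6 = 10; σ²_Task 2 = ((16−8)/6)² = 1.778
te_Task 3 = (11 + 4·13 + 27)/6 = 90/6 = 15; σ²_Task 3 = ((27−11)/6)² = 7.111
te_Task 4 = (1 + 4·2 + 3)/6 = 12/6 = 2; σ²_Task 4 = ((3−1)/6)² = 0.111
te_Task 5 = (5 + 4·8 + 11)/6 = 48/6 = 8; σ²_Task 5 = ((11−5)/6)² = 1.000
te_Task 6 = (1 + 4·3 + 5)/6 = 18/6 = 3; σ²_Task 6 = ((5−1)/6)² = 0.444

Forward pass:
ES_Task 1 = 0; EF_Task 1 = 14
ES_Task 2 = 0; EF_Task 2 = 10
ES_Task 3 = max(EF_Task 1=14, EF_Task 2=10) = 14; EF_Task 3 = 14+15 = 29
ES_Task 4 = 10; EF_Task 4 = 10+2 = 12
ES_Task 5 = max(EF_Task 2=10, EF_Task 4=12) = 12; EF_Task 5 = 12+8 = 20
ES_Task 6 = max(EF_Task 3=29, EF_Task 5=20) = 29; EF_Task 6 = 29+3 = 32
Expected project duration μ = 32 weeks. Critical path: Task 1 → Task 3 → Task 6.

Variance along critical path = 7.111 + 7.111 + 0.444 = 14.667; σ = 3.830 weeks.
D = μ + z·σ = 32 + 1.645·3.830 = 38.3 weeks

38.3 weeks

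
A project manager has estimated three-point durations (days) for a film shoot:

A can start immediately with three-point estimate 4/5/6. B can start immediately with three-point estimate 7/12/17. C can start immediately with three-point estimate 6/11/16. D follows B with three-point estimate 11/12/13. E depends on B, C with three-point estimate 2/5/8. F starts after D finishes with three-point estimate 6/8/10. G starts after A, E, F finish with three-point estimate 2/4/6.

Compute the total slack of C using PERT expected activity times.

te_A = (4 + 4·5 + 6)/6 = 30/6 = 5
te_B = (7 + 4·12 + 17)/6 = 72/6 = 12
te_C = (6 + 4·11 + 16)/6 = 66/6 = 11
te_D = (11 + 4·12 + 13)/6 = 72/6 = 12
te_E = (2 + 4·5 + 8)/6 = 30/6 = 5
te_F = (6 + 4·8 + 10)/6 = 48/6 = 8
te_G = (2 + 4·4 + 6)/6 = 24/6 = 4

Forward pass:
ES_A = 0; EF_A = 5
ES_B = 0; EF_B = 12
ES_C = 0; EF_C = 11
ES_D = 12; EF_D = 12+12 = 24
ES_E = max(EF_B=12, EF_C=11) = 12; EF_E = 12+5 = 17
ES_F = 24; EF_F = 24+8 = 32
ES_G = max(EF_A=5, EF_E=17, EF_F=32) = 32; EF_G = 32+4 = 36
Expected project duration μ = 36 days. Critical path: B → D → F → G.

Backward pass:
LF_G = 36; LS_G = 36−4 = 32
LF_F = LS_G = 32; LS_F = 32−8 = 24
LF_E = LS_G = 32; LS_E = 32−5 = 27
LF_D = LS_F = 24; LS_D = 24−12 = 12
LF_C = LS_E = 27; LS_C = 27−11 = 16
LF_B = min(LS_D=12, LS_E=27) = 12; LS_B = 12−12 = 0
LF_A = LS_G = 32; LS_A = 32−5 = 27
Slack_C = LS_C − ES_C = 16 − 0 = 16

16 days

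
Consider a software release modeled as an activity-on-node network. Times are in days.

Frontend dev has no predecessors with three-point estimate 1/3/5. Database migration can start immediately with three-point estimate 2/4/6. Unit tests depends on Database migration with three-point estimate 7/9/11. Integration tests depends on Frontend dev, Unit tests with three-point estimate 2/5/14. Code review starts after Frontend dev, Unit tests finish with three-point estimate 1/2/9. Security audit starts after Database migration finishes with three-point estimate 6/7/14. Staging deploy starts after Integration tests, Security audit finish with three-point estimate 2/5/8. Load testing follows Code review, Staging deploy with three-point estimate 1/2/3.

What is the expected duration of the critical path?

te_Frontend dev = (1 + 4·3 + 5)/6 = 18/6 = 3
te_Database migration = (2 + 4·4 + 6)/6 = 24/6 = 4
te_Unit tests = (7 + 4·9 + 11)/6 = 54/6 = 9
te_Integration tests = (2 + 4·5 + 14)/6 = 36/6 = 6
te_Code review = (1 + 4·2 + 9)/6 = 18/6 = 3
te_Security audit = (6 + 4·7 + 14)/6 = 48/6 = 8
te_Staging deploy = (2 + 4·5 + 8)/6 = 30/6 = 5
te_Load testing = (1 + 4·2 + 3)/6 = 12/6 = 2

Forward pass:
ES_Frontend dev = 0; EF_Frontend dev = 3
ES_Database migration = 0; EF_Database migration = 4
ES_Unit tests = 4; EF_Unit tests = 4+9 = 13
ES_Integration tests = max(EF_Frontend dev=3, EF_Unit tests=13) = 13; EF_Integration tests = 13+6 = 19
ES_Code review = max(EF_Frontend dev=3, EF_Unit tests=13) = 13; EF_Code review = 13+3 = 16
ES_Security audit = 4; EF_Security audit = 4+8 = 12
ES_Staging deploy = max(EF_Integration tests=19, EF_Security audit=12) = 19; EF_Staging deploy = 19+5 = 24
ES_Load testing = max(EF_Code review=16, EF_Staging deploy=24) = 24; EF_Load testing = 24+2 = 26
Expected project duration μ = 26 days. Critical path: Database migration → Unit tests → Integration tests → Staging deploy → Load testing.

26 days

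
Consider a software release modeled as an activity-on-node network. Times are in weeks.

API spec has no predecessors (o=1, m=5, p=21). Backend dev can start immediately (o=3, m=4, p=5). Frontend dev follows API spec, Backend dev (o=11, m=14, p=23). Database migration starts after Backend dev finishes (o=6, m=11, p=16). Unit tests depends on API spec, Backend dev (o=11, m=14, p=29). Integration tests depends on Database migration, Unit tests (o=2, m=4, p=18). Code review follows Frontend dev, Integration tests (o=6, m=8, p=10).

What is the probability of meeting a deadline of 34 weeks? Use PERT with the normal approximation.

te_API spec = (1 + 4·5 + 21)/6 = 42/6 = 7; σ²_API spec = ((21−1)/6)² = 11.111
te_Backend dev = (3 + 4·4 + 5)/6 = 24/6 = 4; σ²_Backend dev = ((5−3)/6)² = 0.111
te_Frontend dev = (11 + 4·14 + 23)/6 = 90/6 = 15; σ²_Frontend dev = ((23−11)/6)² = 4.000
te_Database migration = (6 + 4·11 + 16)/6 = 66/6 = 11; σ²_Database migration = ((16−6)/6)² = 2.778
te_Unit tests = (11 + 4·14 + 29)/6 = 96/6 = 16; σ²_Unit tests = ((29−11)/6)² = 9.000
te_Integration tests = (2 + 4·4 + 18)/6 = 36/6 = 6; σ²_Integration tests = ((18−2)/6)² = 7.111
te_Code review = (6 + 4·8 + 10)/6 = 48/6 = 8; σ²_Code review = ((10−6)/6)² = 0.444

Forward pass:
ES_API spec = 0; EF_API spec = 7
ES_Backend dev = 0; EF_Backend dev = 4
ES_Frontend dev = max(EF_API spec=7, EF_Backend dev=4) = 7; EF_Frontend dev = 7+15 = 22
ES_Database migration = 4; EF_Database migration = 4+11 = 15
ES_Unit tests = max(EF_API spec=7, EF_Backend dev=4) = 7; EF_Unit tests = 7+16 = 23
ES_Integration tests = max(EF_Database migration=15, EF_Unit tests=23) = 23; EF_Integration tests = 23+6 = 29
ES_Code review = max(EF_Frontend dev=22, EF_Integration tests=29) = 29; EF_Code review = 29+8 = 37
Expected project duration μ = 37 weeks. Critical path: API spec → Unit tests → Integration tests → Code review.

Variance along critical path = 11.111 + 9.000 + 7.111 + 0.444 = 27.667; σ = √27.667 = 5.260 weeks.
Z = (34 − 37) / 5.260 = -0.570
P(T ≤ 34) = Φ(-0.570) ≈ 0.284

0.284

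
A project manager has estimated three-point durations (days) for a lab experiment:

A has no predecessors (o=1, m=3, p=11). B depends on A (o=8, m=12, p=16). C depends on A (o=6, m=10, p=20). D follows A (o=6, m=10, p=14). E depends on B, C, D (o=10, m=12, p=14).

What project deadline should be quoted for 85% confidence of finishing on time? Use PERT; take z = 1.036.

30.3 days

te_A = (1 + 4·3 + 11)/6 = 24/6 = 4; σ²_A = ((11−1)/6)² = 2.778
te_B = (8 + 4·12 + 16)/6 = 72/6 = 12; σ²_B = ((16−8)/6)² = 1.778
te_C = (6 + 4·10 + 20)/6 = 66/6 = 11; σ²_C = ((20−6)/6)² = 5.444
te_D = (6 + 4·10 + 14)/6 = 60/6 = 10; σ²_D = ((14−6)/6)² = 1.778
te_E = (10 + 4·12 + 14)/6 = 72/6 = 12; σ²_E = ((14−10)/6)² = 0.444

Forward pass:
ES_A = 0; EF_A = 4
ES_B = 4; EF_B = 4+12 = 16
ES_C = 4; EF_C = 4+11 = 15
ES_D = 4; EF_D = 4+10 = 14
ES_E = max(EF_B=16, EF_C=15, EF_D=14) = 16; EF_E = 16+12 = 28
Expected project duration μ = 28 days. Critical path: A → B → E.

Variance along critical path = 2.778 + 1.778 + 0.444 = 5.000; σ = 2.236 days.
D = μ + z·σ = 28 + 1.036·2.236 = 30.3 days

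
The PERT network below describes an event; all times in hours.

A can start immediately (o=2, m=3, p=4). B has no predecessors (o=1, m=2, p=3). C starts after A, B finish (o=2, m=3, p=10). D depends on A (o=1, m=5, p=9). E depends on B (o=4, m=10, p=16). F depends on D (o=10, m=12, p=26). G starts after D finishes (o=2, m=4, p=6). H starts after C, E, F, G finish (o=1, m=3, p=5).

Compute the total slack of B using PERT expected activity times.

te_A = (2 + 4·3 + 4)/6 = 18/6 = 3
te_B = (1 + 4·2 + 3)/6 = 12/6 = 2
te_C = (2 + 4·3 + 10)/6 = 24/6 = 4
te_D = (1 + 4·5 + 9)/6 = 30/6 = 5
te_E = (4 + 4·10 + 16)/6 = 60/6 = 10
te_F = (10 + 4·12 + 26)/6 = 84/6 = 14
te_G = (2 + 4·4 + 6)/6 = 24/6 = 4
te_H = (1 + 4·3 + 5)/6 = 18/6 = 3

Forward pass:
ES_A = 0; EF_A = 3
ES_B = 0; EF_B = 2
ES_C = max(EF_A=3, EF_B=2) = 3; EF_C = 3+4 = 7
ES_D = 3; EF_D = 3+5 = 8
ES_E = 2; EF_E = 2+10 = 12
ES_F = 8; EF_F = 8+14 = 22
ES_G = 8; EF_G = 8+4 = 12
ES_H = max(EF_C=7, EF_E=12, EF_F=22, EF_G=12) = 22; EF_H = 22+3 = 25
Expected project duration μ = 25 hours. Critical path: A → D → F → H.

Backward pass:
LF_H = 25; LS_H = 25−3 = 22
LF_G = LS_H = 22; LS_G = 22−4 = 18
LF_F = LS_H = 22; LS_F = 22−14 = 8
LF_E = LS_H = 22; LS_E = 22−10 = 12
LF_D = min(LS_F=8, LS_G=18) = 8; LS_D = 8−5 = 3
LF_C = LS_H = 22; LS_C = 22−4 = 18
LF_B = min(LS_C=18, LS_E=12) = 12; LS_B = 12−2 = 10
LF_A = min(LS_C=18, LS_D=3) = 3; LS_A = 3−3 = 0
Slack_B = LS_B − ES_B = 10 − 0 = 10

10 hours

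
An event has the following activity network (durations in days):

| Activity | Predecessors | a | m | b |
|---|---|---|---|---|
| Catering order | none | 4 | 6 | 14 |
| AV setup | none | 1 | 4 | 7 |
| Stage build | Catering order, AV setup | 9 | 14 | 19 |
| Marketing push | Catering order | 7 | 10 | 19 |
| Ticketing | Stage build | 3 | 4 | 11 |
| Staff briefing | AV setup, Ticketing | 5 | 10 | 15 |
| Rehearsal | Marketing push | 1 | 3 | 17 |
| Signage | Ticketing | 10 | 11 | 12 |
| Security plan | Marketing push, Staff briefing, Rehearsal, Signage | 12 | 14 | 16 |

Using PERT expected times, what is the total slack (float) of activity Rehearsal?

14 days

te_Catering order = (4 + 4·6 + 14)/6 = 42/6 = 7
te_AV setup = (1 + 4·4 + 7)/6 = 24/6 = 4
te_Stage build = (9 + 4·14 + 19)/6 = 84/6 = 14
te_Marketing push = (7 + 4·10 + 19)/6 = 66/6 = 11
te_Ticketing = (3 + 4·4 + 11)/6 = 30/6 = 5
te_Staff briefing = (5 + 4·10 + 15)/6 = 60/6 = 10
te_Rehearsal = (1 + 4·3 + 17)/6 = 30/6 = 5
te_Signage = (10 + 4·11 + 12)/6 = 66/6 = 11
te_Security plan = (12 + 4·14 + 16)/6 = 84/6 = 14

Forward pass:
ES_Catering order = 0; EF_Catering order = 7
ES_AV setup = 0; EF_AV setup = 4
ES_Stage build = max(EF_Catering order=7, EF_AV setup=4) = 7; EF_Stage build = 7+14 = 21
ES_Marketing push = 7; EF_Marketing push = 7+11 = 18
ES_Ticketing = 21; EF_Ticketing = 21+5 = 26
ES_Staff briefing = max(EF_AV setup=4, EF_Ticketing=26) = 26; EF_Staff briefing = 26+10 = 36
ES_Rehearsal = 18; EF_Rehearsal = 18+5 = 23
ES_Signage = 26; EF_Signage = 26+11 = 37
ES_Security plan = max(EF_Marketing push=18, EF_Staff briefing=36, EF_Rehearsal=23, EF_Signage=37) = 37; EF_Security plan = 37+14 = 51
Expected project duration μ = 51 days. Critical path: Catering order → Stage build → Ticketing → Signage → Security plan.

Backward pass:
LF_Security plan = 51; LS_Security plan = 51−14 = 37
LF_Signage = LS_Security plan = 37; LS_Signage = 37−11 = 26
LF_Rehearsal = LS_Security plan = 37; LS_Rehearsal = 37−5 = 32
LF_Staff briefing = LS_Security plan = 37; LS_Staff briefing = 37−10 = 27
LF_Ticketing = min(LS_Staff briefing=27, LS_Signage=26) = 26; LS_Ticketing = 26−5 = 21
LF_Marketing push = min(LS_Rehearsal=32, LS_Security plan=37) = 32; LS_Marketing push = 32−11 = 21
LF_Stage build = LS_Ticketing = 21; LS_Stage build = 21−14 = 7
LF_AV setup = min(LS_Stage build=7, LS_Staff briefing=27) = 7; LS_AV setup = 7−4 = 3
LF_Catering order = min(LS_Stage build=7, LS_Marketing push=21) = 7; LS_Catering order = 7−7 = 0
Slack_Rehearsal = LS_Rehearsal − ES_Rehearsal = 32 − 18 = 14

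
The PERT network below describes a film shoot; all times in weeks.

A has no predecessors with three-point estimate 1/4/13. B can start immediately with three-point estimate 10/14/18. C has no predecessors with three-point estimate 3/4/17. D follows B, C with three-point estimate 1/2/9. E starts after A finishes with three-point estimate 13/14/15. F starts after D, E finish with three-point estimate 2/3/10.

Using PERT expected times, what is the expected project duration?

te_A = (1 + 4·4 + 13)/6 = 30/6 = 5
te_B = (10 + 4·14 + 18)/6 = 84/6 = 14
te_C = (3 + 4·4 + 17)/6 = 36/6 = 6
te_D = (1 + 4·2 + 9)/6 = 18/6 = 3
te_E = (13 + 4·14 + 15)/6 = 84/6 = 14
te_F = (2 + 4·3 + 10)/6 = 24/6 = 4

Forward pass:
ES_A = 0; EF_A = 5
ES_B = 0; EF_B = 14
ES_C = 0; EF_C = 6
ES_D = max(EF_B=14, EF_C=6) = 14; EF_D = 14+3 = 17
ES_E = 5; EF_E = 5+14 = 19
ES_F = max(EF_D=17, EF_E=19) = 19; EF_F = 19+4 = 23
Expected project duration μ = 23 weeks. Critical path: A → E → F.

23 weeks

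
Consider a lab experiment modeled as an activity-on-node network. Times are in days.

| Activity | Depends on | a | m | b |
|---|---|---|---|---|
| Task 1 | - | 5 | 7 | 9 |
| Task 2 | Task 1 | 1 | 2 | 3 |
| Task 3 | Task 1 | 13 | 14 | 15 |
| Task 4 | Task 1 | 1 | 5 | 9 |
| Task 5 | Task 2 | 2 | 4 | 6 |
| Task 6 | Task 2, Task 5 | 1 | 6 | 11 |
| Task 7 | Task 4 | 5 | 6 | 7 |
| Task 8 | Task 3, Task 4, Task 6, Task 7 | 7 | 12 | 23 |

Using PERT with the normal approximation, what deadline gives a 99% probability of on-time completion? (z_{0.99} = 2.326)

40.4 days

te_Task 1 = (5 + 4·7 + 9)/6 = 42/6 = 7; σ²_Task 1 = ((9−5)/6)² = 0.444
te_Task 2 = (1 + 4·2 + 3)/6 = 12/6 = 2; σ²_Task 2 = ((3−1)/6)² = 0.111
te_Task 3 = (13 + 4·14 + 15)/6 = 84/6 = 14; σ²_Task 3 = ((15−13)/6)² = 0.111
te_Task 4 = (1 + 4·5 + 9)/6 = 30/6 = 5; σ²_Task 4 = ((9−1)/6)² = 1.778
te_Task 5 = (2 + 4·4 + 6)/6 = 24/6 = 4; σ²_Task 5 = ((6−2)/6)² = 0.444
te_Task 6 = (1 + 4·6 + 11)/6 = 36/6 = 6; σ²_Task 6 = ((11−1)/6)² = 2.778
te_Task 7 = (5 + 4·6 + 7)/6 = 36/6 = 6; σ²_Task 7 = ((7−5)/6)² = 0.111
te_Task 8 = (7 + 4·12 + 23)/6 = 78/6 = 13; σ²_Task 8 = ((23−7)/6)² = 7.111

Forward pass:
ES_Task 1 = 0; EF_Task 1 = 7
ES_Task 2 = 7; EF_Task 2 = 7+2 = 9
ES_Task 3 = 7; EF_Task 3 = 7+14 = 21
ES_Task 4 = 7; EF_Task 4 = 7+5 = 12
ES_Task 5 = 9; EF_Task 5 = 9+4 = 13
ES_Task 6 = max(EF_Task 2=9, EF_Task 5=13) = 13; EF_Task 6 = 13+6 = 19
ES_Task 7 = 12; EF_Task 7 = 12+6 = 18
ES_Task 8 = max(EF_Task 3=21, EF_Task 4=12, EF_Task 6=19, EF_Task 7=18) = 21; EF_Task 8 = 21+13 = 34
Expected project duration μ = 34 days. Critical path: Task 1 → Task 3 → Task 8.

Variance along critical path = 0.444 + 0.111 + 7.111 = 7.667; σ = 2.769 days.
D = μ + z·σ = 34 + 2.326·2.769 = 40.4 days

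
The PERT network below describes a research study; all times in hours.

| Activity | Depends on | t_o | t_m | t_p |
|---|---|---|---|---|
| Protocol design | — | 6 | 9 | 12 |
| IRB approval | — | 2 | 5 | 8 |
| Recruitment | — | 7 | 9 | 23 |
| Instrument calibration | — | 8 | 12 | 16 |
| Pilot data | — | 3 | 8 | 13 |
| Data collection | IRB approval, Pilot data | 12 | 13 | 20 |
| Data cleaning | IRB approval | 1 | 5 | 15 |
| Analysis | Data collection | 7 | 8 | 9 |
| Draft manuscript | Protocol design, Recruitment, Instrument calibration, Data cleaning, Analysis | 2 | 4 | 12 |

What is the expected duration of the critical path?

te_Protocol design = (6 + 4·9 + 12)/6 = 54/6 = 9
te_IRB approval = (2 + 4·5 + 8)/6 = 30/6 = 5
te_Recruitment = (7 + 4·9 + 23)/6 = 66/6 = 11
te_Instrument calibration = (8 + 4·12 + 16)/6 = 72/6 = 12
te_Pilot data = (3 + 4·8 + 13)/6 = 48/6 = 8
te_Data collection = (12 + 4·13 + 20)/6 = 84/6 = 14
te_Data cleaning = (1 + 4·5 + 15)/6 = 36/6 = 6
te_Analysis = (7 + 4·8 + 9)/6 = 48/6 = 8
te_Draft manuscript = (2 + 4·4 + 12)/6 = 30/6 = 5

Forward pass:
ES_Protocol design = 0; EF_Protocol design = 9
ES_IRB approval = 0; EF_IRB approval = 5
ES_Recruitment = 0; EF_Recruitment = 11
ES_Instrument calibration = 0; EF_Instrument calibration = 12
ES_Pilot data = 0; EF_Pilot data = 8
ES_Data collection = max(EF_IRB approval=5, EF_Pilot data=8) = 8; EF_Data collection = 8+14 = 22
ES_Data cleaning = 5; EF_Data cleaning = 5+6 = 11
ES_Analysis = 22; EF_Analysis = 22+8 = 30
ES_Draft manuscript = max(EF_Protocol design=9, EF_Recruitment=11, EF_Instrument calibration=12, EF_Data cleaning=11, EF_Analysis=30) = 30; EF_Draft manuscript = 30+5 = 35
Expected project duration μ = 35 hours. Critical path: Pilot data → Data collection → Analysis → Draft manuscript.

35 hours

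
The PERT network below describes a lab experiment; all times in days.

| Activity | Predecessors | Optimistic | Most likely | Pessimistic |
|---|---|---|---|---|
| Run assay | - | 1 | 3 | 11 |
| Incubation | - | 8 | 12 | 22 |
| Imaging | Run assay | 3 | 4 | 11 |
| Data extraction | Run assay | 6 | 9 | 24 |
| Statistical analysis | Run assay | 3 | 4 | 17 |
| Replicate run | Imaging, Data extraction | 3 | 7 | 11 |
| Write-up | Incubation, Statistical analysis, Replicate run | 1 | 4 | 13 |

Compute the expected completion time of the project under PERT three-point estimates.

te_Run assay = (1 + 4·3 + 11)/6 = 24/6 = 4
te_Incubation = (8 + 4·12 + 22)/6 = 78/6 = 13
te_Imaging = (3 + 4·4 + 11)/6 = 30/6 = 5
te_Data extraction = (6 + 4·9 + 24)/6 = 66/6 = 11
te_Statistical analysis = (3 + 4·4 + 17)/6 = 36/6 = 6
te_Replicate run = (3 + 4·7 + 11)/6 = 42/6 = 7
te_Write-up = (1 + 4·4 + 13)/6 = 30/6 = 5

Forward pass:
ES_Run assay = 0; EF_Run assay = 4
ES_Incubation = 0; EF_Incubation = 13
ES_Imaging = 4; EF_Imaging = 4+5 = 9
ES_Data extraction = 4; EF_Data extraction = 4+11 = 15
ES_Statistical analysis = 4; EF_Statistical analysis = 4+6 = 10
ES_Replicate run = max(EF_Imaging=9, EF_Data extraction=15) = 15; EF_Replicate run = 15+7 = 22
ES_Write-up = max(EF_Incubation=13, EF_Statistical analysis=10, EF_Replicate run=22) = 22; EF_Write-up = 22+5 = 27
Expected project duration μ = 27 days. Critical path: Run assay → Data extraction → Replicate run → Write-up.

27 days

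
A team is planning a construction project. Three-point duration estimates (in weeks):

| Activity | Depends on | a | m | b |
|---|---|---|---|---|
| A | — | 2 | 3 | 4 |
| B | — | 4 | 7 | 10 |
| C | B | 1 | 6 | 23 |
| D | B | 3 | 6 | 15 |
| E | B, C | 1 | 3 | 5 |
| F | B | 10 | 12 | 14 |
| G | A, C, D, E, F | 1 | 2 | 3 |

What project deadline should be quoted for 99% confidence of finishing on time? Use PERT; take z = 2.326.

te_A = (2 + 4·3 + 4)/6 = 18/6 = 3; σ²_A = ((4−2)/6)² = 0.111
te_B = (4 + 4·7 + 10)/6 = 42/6 = 7; σ²_B = ((10−4)/6)² = 1.000
te_C = (1 + 4·6 + 23)/6 = 48/6 = 8; σ²_C = ((23−1)/6)² = 13.444
te_D = (3 + 4·6 + 15)/6 = 42/6 = 7; σ²_D = ((15−3)/6)² = 4.000
te_E = (1 + 4·3 + 5)/6 = 18/6 = 3; σ²_E = ((5−1)/6)² = 0.444
te_F = (10 + 4·12 + 14)/6 = 72/6 = 12; σ²_F = ((14−10)/6)² = 0.444
te_G = (1 + 4·2 + 3)/6 = 12/6 = 2; σ²_G = ((3−1)/6)² = 0.111

Forward pass:
ES_A = 0; EF_A = 3
ES_B = 0; EF_B = 7
ES_C = 7; EF_C = 7+8 = 15
ES_D = 7; EF_D = 7+7 = 14
ES_E = max(EF_B=7, EF_C=15) = 15; EF_E = 15+3 = 18
ES_F = 7; EF_F = 7+12 = 19
ES_G = max(EF_A=3, EF_C=15, EF_D=14, EF_E=18, EF_F=19) = 19; EF_G = 19+2 = 21
Expected project duration μ = 21 weeks. Critical path: B → F → G.

Variance along critical path = 1.000 + 0.444 + 0.111 = 1.556; σ = 1.247 weeks.
D = μ + z·σ = 21 + 2.326·1.247 = 23.9 weeks

23.9 weeks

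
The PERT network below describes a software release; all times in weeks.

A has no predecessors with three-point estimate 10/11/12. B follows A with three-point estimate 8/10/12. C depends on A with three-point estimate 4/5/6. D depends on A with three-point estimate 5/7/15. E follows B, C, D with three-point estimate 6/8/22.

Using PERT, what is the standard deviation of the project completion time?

te_A = (10 + 4·11 + 12)/6 = 66/6 = 11; σ²_A = ((12−10)/6)² = 0.111
te_B = (8 + 4·10 + 12)/6 = 60/6 = 10; σ²_B = ((12−8)/6)² = 0.444
te_C = (4 + 4·5 + 6)/6 = 30/6 = 5; σ²_C = ((6−4)/6)² = 0.111
te_D = (5 + 4·7 + 15)/6 = 48/6 = 8; σ²_D = ((15−5)/6)² = 2.778
te_E = (6 + 4·8 + 22)/6 = 60/6 = 10; σ²_E = ((22−6)/6)² = 7.111

Forward pass:
ES_A = 0; EF_A = 11
ES_B = 11; EF_B = 11+10 = 21
ES_C = 11; EF_C = 11+5 = 16
ES_D = 11; EF_D = 11+8 = 19
ES_E = max(EF_B=21, EF_C=16, EF_D=19) = 21; EF_E = 21+10 = 31
Expected project duration μ = 31 weeks. Critical path: A → B → E.

Variance along critical path = 0.111 + 0.444 + 7.111 = 7.667
σ = √7.667 = 2.769 weeks

2.77 weeks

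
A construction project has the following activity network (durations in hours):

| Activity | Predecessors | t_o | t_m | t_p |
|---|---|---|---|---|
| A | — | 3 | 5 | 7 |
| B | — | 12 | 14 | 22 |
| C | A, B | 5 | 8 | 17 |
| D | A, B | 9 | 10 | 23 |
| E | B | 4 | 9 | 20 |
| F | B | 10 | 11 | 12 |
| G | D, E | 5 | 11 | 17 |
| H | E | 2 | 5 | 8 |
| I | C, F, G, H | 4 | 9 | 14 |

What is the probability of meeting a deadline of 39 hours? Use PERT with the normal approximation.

0.019

te_A = (3 + 4·5 + 7)/6 = 30/6 = 5; σ²_A = ((7−3)/6)² = 0.444
te_B = (12 + 4·14 + 22)/6 = 90/6 = 15; σ²_B = ((22−12)/6)² = 2.778
te_C = (5 + 4·8 + 17)/6 = 54/6 = 9; σ²_C = ((17−5)/6)² = 4.000
te_D = (9 + 4·10 + 23)/6 = 72/6 = 12; σ²_D = ((23−9)/6)² = 5.444
te_E = (4 + 4·9 + 20)/6 = 60/6 = 10; σ²_E = ((20−4)/6)² = 7.111
te_F = (10 + 4·11 + 12)/6 = 66/6 = 11; σ²_F = ((12−10)/6)² = 0.111
te_G = (5 + 4·11 + 17)/6 = 66/6 = 11; σ²_G = ((17−5)/6)² = 4.000
te_H = (2 + 4·5 + 8)/6 = 30/6 = 5; σ²_H = ((8−2)/6)² = 1.000
te_I = (4 + 4·9 + 14)/6 = 54/6 = 9; σ²_I = ((14−4)/6)² = 2.778

Forward pass:
ES_A = 0; EF_A = 5
ES_B = 0; EF_B = 15
ES_C = max(EF_A=5, EF_B=15) = 15; EF_C = 15+9 = 24
ES_D = max(EF_A=5, EF_B=15) = 15; EF_D = 15+12 = 27
ES_E = 15; EF_E = 15+10 = 25
ES_F = 15; EF_F = 15+11 = 26
ES_G = max(EF_D=27, EF_E=25) = 27; EF_G = 27+11 = 38
ES_H = 25; EF_H = 25+5 = 30
ES_I = max(EF_C=24, EF_F=26, EF_G=38, EF_H=30) = 38; EF_I = 38+9 = 47
Expected project duration μ = 47 hours. Critical path: B → D → G → I.

Variance along critical path = 2.778 + 5.444 + 4.000 + 2.778 = 15.000; σ = √15.000 = 3.873 hours.
Z = (39 − 47) / 3.873 = -2.066
P(T ≤ 39) = Φ(-2.066) ≈ 0.019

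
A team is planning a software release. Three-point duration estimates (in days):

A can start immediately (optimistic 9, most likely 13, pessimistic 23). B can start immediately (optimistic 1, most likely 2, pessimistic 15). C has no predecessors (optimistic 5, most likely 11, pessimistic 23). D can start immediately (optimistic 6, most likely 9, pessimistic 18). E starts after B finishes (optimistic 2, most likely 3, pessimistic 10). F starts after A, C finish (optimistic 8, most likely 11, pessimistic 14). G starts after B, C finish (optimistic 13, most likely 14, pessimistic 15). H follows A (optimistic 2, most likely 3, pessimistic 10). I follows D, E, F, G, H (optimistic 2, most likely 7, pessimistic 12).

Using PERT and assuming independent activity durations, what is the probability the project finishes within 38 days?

0.926

te_A = (9 + 4·13 + 23)/6 = 84/6 = 14; σ²_A = ((23−9)/6)² = 5.444
te_B = (1 + 4·2 + 15)/6 = 24/6 = 4; σ²_B = ((15−1)/6)² = 5.444
te_C = (5 + 4·11 + 23)/6 = 72/6 = 12; σ²_C = ((23−5)/6)² = 9.000
te_D = (6 + 4·9 + 18)/6 = 60/6 = 10; σ²_D = ((18−6)/6)² = 4.000
te_E = (2 + 4·3 + 10)/6 = 24/6 = 4; σ²_E = ((10−2)/6)² = 1.778
te_F = (8 + 4·11 + 14)/6 = 66/6 = 11; σ²_F = ((14−8)/6)² = 1.000
te_G = (13 + 4·14 + 15)/6 = 84/6 = 14; σ²_G = ((15−13)/6)² = 0.111
te_H = (2 + 4·3 + 10)/6 = 24/6 = 4; σ²_H = ((10−2)/6)² = 1.778
te_I = (2 + 4·7 + 12)/6 = 42/6 = 7; σ²_I = ((12−2)/6)² = 2.778

Forward pass:
ES_A = 0; EF_A = 14
ES_B = 0; EF_B = 4
ES_C = 0; EF_C = 12
ES_D = 0; EF_D = 10
ES_E = 4; EF_E = 4+4 = 8
ES_F = max(EF_A=14, EF_C=12) = 14; EF_F = 14+11 = 25
ES_G = max(EF_B=4, EF_C=12) = 12; EF_G = 12+14 = 26
ES_H = 14; EF_H = 14+4 = 18
ES_I = max(EF_D=10, EF_E=8, EF_F=25, EF_G=26, EF_H=18) = 26; EF_I = 26+7 = 33
Expected project duration μ = 33 days. Critical path: C → G → I.

Variance along critical path = 9.000 + 0.111 + 2.778 = 11.889; σ = √11.889 = 3.448 days.
Z = (38 − 33) / 3.448 = 1.450
P(T ≤ 38) = Φ(1.450) ≈ 0.926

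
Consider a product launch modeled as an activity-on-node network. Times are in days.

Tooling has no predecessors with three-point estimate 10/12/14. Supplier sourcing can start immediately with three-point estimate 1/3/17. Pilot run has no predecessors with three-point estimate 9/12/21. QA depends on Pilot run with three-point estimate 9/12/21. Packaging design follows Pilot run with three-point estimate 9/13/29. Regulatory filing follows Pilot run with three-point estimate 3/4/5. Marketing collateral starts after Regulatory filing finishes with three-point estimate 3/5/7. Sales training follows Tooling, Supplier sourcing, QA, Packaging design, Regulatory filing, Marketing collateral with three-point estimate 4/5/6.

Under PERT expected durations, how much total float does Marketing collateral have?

te_Tooling = (10 + 4·12 + 14)/6 = 72/6 = 12
te_Supplier sourcing = (1 + 4·3 + 17)/6 = 30/6 = 5
te_Pilot run = (9 + 4·12 + 21)/6 = 78/6 = 13
te_QA = (9 + 4·12 + 21)/6 = 78/6 = 13
te_Packaging design = (9 + 4·13 + 29)/6 = 90/6 = 15
te_Regulatory filing = (3 + 4·4 + 5)/6 = 24/6 = 4
te_Marketing collateral = (3 + 4·5 + 7)/6 = 30/6 = 5
te_Sales training = (4 + 4·5 + 6)/6 = 30/6 = 5

Forward pass:
ES_Tooling = 0; EF_Tooling = 12
ES_Supplier sourcing = 0; EF_Supplier sourcing = 5
ES_Pilot run = 0; EF_Pilot run = 13
ES_QA = 13; EF_QA = 13+13 = 26
ES_Packaging design = 13; EF_Packaging design = 13+15 = 28
ES_Regulatory filing = 13; EF_Regulatory filing = 13+4 = 17
ES_Marketing collateral = 17; EF_Marketing collateral = 17+5 = 22
ES_Sales training = max(EF_Tooling=12, EF_Supplier sourcing=5, EF_QA=26, EF_Packaging design=28, EF_Regulatory filing=17, EF_Marketing collateral=22) = 28; EF_Sales training = 28+5 = 33
Expected project duration μ = 33 days. Critical path: Pilot run → Packaging design → Sales training.

Backward pass:
LF_Sales training = 33; LS_Sales training = 33−5 = 28
LF_Marketing collateral = LS_Sales training = 28; LS_Marketing collateral = 28−5 = 23
LF_Regulatory filing = min(LS_Marketing collateral=23, LS_Sales training=28) = 23; LS_Regulatory filing = 23−4 = 19
LF_Packaging design = LS_Sales training = 28; LS_Packaging design = 28−15 = 13
LF_QA = LS_Sales training = 28; LS_QA = 28−13 = 15
LF_Pilot run = min(LS_QA=15, LS_Packaging design=13, LS_Regulatory filing=19) = 13; LS_Pilot run = 13−13 = 0
LF_Supplier sourcing = LS_Sales training = 28; LS_Supplier sourcing = 28−5 = 23
LF_Tooling = LS_Sales training = 28; LS_Tooling = 28−12 = 16
Slack_Marketing collateral = LS_Marketing collateral − ES_Marketing collateral = 23 − 17 = 6

6 days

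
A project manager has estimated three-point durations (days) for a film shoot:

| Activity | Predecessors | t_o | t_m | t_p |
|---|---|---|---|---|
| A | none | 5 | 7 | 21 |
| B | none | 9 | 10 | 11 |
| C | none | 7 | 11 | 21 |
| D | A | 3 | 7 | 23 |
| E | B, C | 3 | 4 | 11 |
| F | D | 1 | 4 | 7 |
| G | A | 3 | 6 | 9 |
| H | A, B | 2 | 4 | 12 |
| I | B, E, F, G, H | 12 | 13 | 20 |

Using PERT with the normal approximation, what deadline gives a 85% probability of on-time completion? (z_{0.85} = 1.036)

40.7 days

te_A = (5 + 4·7 + 21)/6 = 54/6 = 9; σ²_A = ((21−5)/6)² = 7.111
te_B = (9 + 4·10 + 11)/6 = 60/6 = 10; σ²_B = ((11−9)/6)² = 0.111
te_C = (7 + 4·11 + 21)/6 = 72/6 = 12; σ²_C = ((21−7)/6)² = 5.444
te_D = (3 + 4·7 + 23)/6 = 54/6 = 9; σ²_D = ((23−3)/6)² = 11.111
te_E = (3 + 4·4 + 11)/6 = 30/6 = 5; σ²_E = ((11−3)/6)² = 1.778
te_F = (1 + 4·4 + 7)/6 = 24/6 = 4; σ²_F = ((7−1)/6)² = 1.000
te_G = (3 + 4·6 + 9)/6 = 36/6 = 6; σ²_G = ((9−3)/6)² = 1.000
te_H = (2 + 4·4 + 12)/6 = 30/6 = 5; σ²_H = ((12−2)/6)² = 2.778
te_I = (12 + 4·13 + 20)/6 = 84/6 = 14; σ²_I = ((20−12)/6)² = 1.778

Forward pass:
ES_A = 0; EF_A = 9
ES_B = 0; EF_B = 10
ES_C = 0; EF_C = 12
ES_D = 9; EF_D = 9+9 = 18
ES_E = max(EF_B=10, EF_C=12) = 12; EF_E = 12+5 = 17
ES_F = 18; EF_F = 18+4 = 22
ES_G = 9; EF_G = 9+6 = 15
ES_H = max(EF_A=9, EF_B=10) = 10; EF_H = 10+5 = 15
ES_I = max(EF_B=10, EF_E=17, EF_F=22, EF_G=15, EF_H=15) = 22; EF_I = 22+14 = 36
Expected project duration μ = 36 days. Critical path: A → D → F → I.

Variance along critical path = 7.111 + 11.111 + 1.000 + 1.778 = 21.000; σ = 4.583 days.
D = μ + z·σ = 36 + 1.036·4.583 = 40.7 days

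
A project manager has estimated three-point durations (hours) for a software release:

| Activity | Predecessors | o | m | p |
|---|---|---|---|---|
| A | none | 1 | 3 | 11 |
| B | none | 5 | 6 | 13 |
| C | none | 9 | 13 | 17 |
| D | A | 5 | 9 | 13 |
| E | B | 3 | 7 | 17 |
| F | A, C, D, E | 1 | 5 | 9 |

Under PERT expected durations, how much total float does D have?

te_A = (1 + 4·3 + 11)/6 = 24/6 = 4
te_B = (5 + 4·6 + 13)/6 = 42/6 = 7
te_C = (9 + 4·13 + 17)/6 = 78/6 = 13
te_D = (5 + 4·9 + 13)/6 = 54/6 = 9
te_E = (3 + 4·7 + 17)/6 = 48/6 = 8
te_F = (1 + 4·5 + 9)/6 = 30/6 = 5

Forward pass:
ES_A = 0; EF_A = 4
ES_B = 0; EF_B = 7
ES_C = 0; EF_C = 13
ES_D = 4; EF_D = 4+9 = 13
ES_E = 7; EF_E = 7+8 = 15
ES_F = max(EF_A=4, EF_C=13, EF_D=13, EF_E=15) = 15; EF_F = 15+5 = 20
Expected project duration μ = 20 hours. Critical path: B → E → F.

Backward pass:
LF_F = 20; LS_F = 20−5 = 15
LF_E = LS_F = 15; LS_E = 15−8 = 7
LF_D = LS_F = 15; LS_D = 15−9 = 6
LF_C = LS_F = 15; LS_C = 15−13 = 2
LF_B = LS_E = 7; LS_B = 7−7 = 0
LF_A = min(LS_D=6, LS_F=15) = 6; LS_A = 6−4 = 2
Slack_D = LS_D − ES_D = 6 − 4 = 2

2 hours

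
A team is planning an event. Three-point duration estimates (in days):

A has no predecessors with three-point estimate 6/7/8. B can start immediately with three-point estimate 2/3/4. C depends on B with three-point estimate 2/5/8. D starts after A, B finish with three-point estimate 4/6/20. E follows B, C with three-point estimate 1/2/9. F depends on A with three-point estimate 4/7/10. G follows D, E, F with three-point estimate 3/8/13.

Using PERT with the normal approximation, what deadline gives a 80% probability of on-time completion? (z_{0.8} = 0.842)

te_A = (6 + 4·7 + 8)/6 = 42/6 = 7; σ²_A = ((8−6)/6)² = 0.111
te_B = (2 + 4·3 + 4)/6 = 18/6 = 3; σ²_B = ((4−2)/6)² = 0.111
te_C = (2 + 4·5 + 8)/6 = 30/6 = 5; σ²_C = ((8−2)/6)² = 1.000
te_D = (4 + 4·6 + 20)/6 = 48/6 = 8; σ²_D = ((20−4)/6)² = 7.111
te_E = (1 + 4·2 + 9)/6 = 18/6 = 3; σ²_E = ((9−1)/6)² = 1.778
te_F = (4 + 4·7 + 10)/6 = 42/6 = 7; σ²_F = ((10−4)/6)² = 1.000
te_G = (3 + 4·8 + 13)/6 = 48/6 = 8; σ²_G = ((13−3)/6)² = 2.778

Forward pass:
ES_A = 0; EF_A = 7
ES_B = 0; EF_B = 3
ES_C = 3; EF_C = 3+5 = 8
ES_D = max(EF_A=7, EF_B=3) = 7; EF_D = 7+8 = 15
ES_E = max(EF_B=3, EF_C=8) = 8; EF_E = 8+3 = 11
ES_F = 7; EF_F = 7+7 = 14
ES_G = max(EF_D=15, EF_E=11, EF_F=14) = 15; EF_G = 15+8 = 23
Expected project duration μ = 23 days. Critical path: A → D → G.

Variance along critical path = 0.111 + 7.111 + 2.778 = 10.000; σ = 3.162 days.
D = μ + z·σ = 23 + 0.842·3.162 = 25.7 days

25.7 days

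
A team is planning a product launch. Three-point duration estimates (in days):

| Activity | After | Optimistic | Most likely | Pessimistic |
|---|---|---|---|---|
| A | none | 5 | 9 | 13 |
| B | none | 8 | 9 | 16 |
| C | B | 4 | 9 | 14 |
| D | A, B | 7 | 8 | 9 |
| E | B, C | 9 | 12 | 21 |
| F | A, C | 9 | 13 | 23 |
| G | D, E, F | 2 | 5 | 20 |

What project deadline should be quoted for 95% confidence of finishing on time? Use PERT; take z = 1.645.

47.2 days

te_A = (5 + 4·9 + 13)/6 = 54/6 = 9; σ²_A = ((13−5)/6)² = 1.778
te_B = (8 + 4·9 + 16)/6 = 60/6 = 10; σ²_B = ((16−8)/6)² = 1.778
te_C = (4 + 4·9 + 14)/6 = 54/6 = 9; σ²_C = ((14−4)/6)² = 2.778
te_D = (7 + 4·8 + 9)/6 = 48/6 = 8; σ²_D = ((9−7)/6)² = 0.111
te_E = (9 + 4·12 + 21)/6 = 78/6 = 13; σ²_E = ((21−9)/6)² = 4.000
te_F = (9 + 4·13 + 23)/6 = 84/6 = 14; σ²_F = ((23−9)/6)² = 5.444
te_G = (2 + 4·5 + 20)/6 = 42/6 = 7; σ²_G = ((20−2)/6)² = 9.000

Forward pass:
ES_A = 0; EF_A = 9
ES_B = 0; EF_B = 10
ES_C = 10; EF_C = 10+9 = 19
ES_D = max(EF_A=9, EF_B=10) = 10; EF_D = 10+8 = 18
ES_E = max(EF_B=10, EF_C=19) = 19; EF_E = 19+13 = 32
ES_F = max(EF_A=9, EF_C=19) = 19; EF_F = 19+14 = 33
ES_G = max(EF_D=18, EF_E=32, EF_F=33) = 33; EF_G = 33+7 = 40
Expected project duration μ = 40 days. Critical path: B → C → F → G.

Variance along critical path = 1.778 + 2.778 + 5.444 + 9.000 = 19.000; σ = 4.359 days.
D = μ + z·σ = 40 + 1.645·4.359 = 47.2 days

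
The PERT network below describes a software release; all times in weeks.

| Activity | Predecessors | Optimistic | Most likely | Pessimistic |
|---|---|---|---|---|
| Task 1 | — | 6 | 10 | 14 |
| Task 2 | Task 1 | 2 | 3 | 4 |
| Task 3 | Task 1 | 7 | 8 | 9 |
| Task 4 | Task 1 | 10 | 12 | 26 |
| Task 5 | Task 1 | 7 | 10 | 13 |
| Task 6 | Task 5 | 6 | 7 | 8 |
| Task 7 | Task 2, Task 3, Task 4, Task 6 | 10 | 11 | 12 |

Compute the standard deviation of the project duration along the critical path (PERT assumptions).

1.73 weeks

te_Task 1 = (6 + 4·10 + 14)/6 = 60/6 = 10; σ²_Task 1 = ((14−6)/6)² = 1.778
te_Task 2 = (2 + 4·3 + 4)/6 = 18/6 = 3; σ²_Task 2 = ((4−2)/6)² = 0.111
te_Task 3 = (7 + 4·8 + 9)/6 = 48/6 = 8; σ²_Task 3 = ((9−7)/6)² = 0.111
te_Task 4 = (10 + 4·12 + 26)/6 = 84/6 = 14; σ²_Task 4 = ((26−10)/6)² = 7.111
te_Task 5 = (7 + 4·10 + 13)/6 = 60/6 = 10; σ²_Task 5 = ((13−7)/6)² = 1.000
te_Task 6 = (6 + 4·7 + 8)/6 = 42/6 = 7; σ²_Task 6 = ((8−6)/6)² = 0.111
te_Task 7 = (10 + 4·11 + 12)/6 = 66/6 = 11; σ²_Task 7 = ((12−10)/6)² = 0.111

Forward pass:
ES_Task 1 = 0; EF_Task 1 = 10
ES_Task 2 = 10; EF_Task 2 = 10+3 = 13
ES_Task 3 = 10; EF_Task 3 = 10+8 = 18
ES_Task 4 = 10; EF_Task 4 = 10+14 = 24
ES_Task 5 = 10; EF_Task 5 = 10+10 = 20
ES_Task 6 = 20; EF_Task 6 = 20+7 = 27
ES_Task 7 = max(EF_Task 2=13, EF_Task 3=18, EF_Task 4=24, EF_Task 6=27) = 27; EF_Task 7 = 27+11 = 38
Expected project duration μ = 38 weeks. Critical path: Task 1 → Task 5 → Task 6 → Task 7.

Variance along critical path = 1.778 + 1.000 + 0.111 + 0.111 = 3.000
σ = √3.000 = 1.732 weeks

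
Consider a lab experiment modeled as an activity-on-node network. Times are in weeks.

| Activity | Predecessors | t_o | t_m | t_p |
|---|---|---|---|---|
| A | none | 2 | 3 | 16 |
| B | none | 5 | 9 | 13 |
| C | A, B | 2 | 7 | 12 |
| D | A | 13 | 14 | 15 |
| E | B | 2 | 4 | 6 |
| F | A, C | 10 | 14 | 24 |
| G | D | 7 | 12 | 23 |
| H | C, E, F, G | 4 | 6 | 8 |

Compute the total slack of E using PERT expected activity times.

19 weeks

te_A = (2 + 4·3 + 16)/6 = 30/6 = 5
te_B = (5 + 4·9 + 13)/6 = 54/6 = 9
te_C = (2 + 4·7 + 12)/6 = 42/6 = 7
te_D = (13 + 4·14 + 15)/6 = 84/6 = 14
te_E = (2 + 4·4 + 6)/6 = 24/6 = 4
te_F = (10 + 4·14 + 24)/6 = 90/6 = 15
te_G = (7 + 4·12 + 23)/6 = 78/6 = 13
te_H = (4 + 4·6 + 8)/6 = 36/6 = 6

Forward pass:
ES_A = 0; EF_A = 5
ES_B = 0; EF_B = 9
ES_C = max(EF_A=5, EF_B=9) = 9; EF_C = 9+7 = 16
ES_D = 5; EF_D = 5+14 = 19
ES_E = 9; EF_E = 9+4 = 13
ES_F = max(EF_A=5, EF_C=16) = 16; EF_F = 16+15 = 31
ES_G = 19; EF_G = 19+13 = 32
ES_H = max(EF_C=16, EF_E=13, EF_F=31, EF_G=32) = 32; EF_H = 32+6 = 38
Expected project duration μ = 38 weeks. Critical path: A → D → G → H.

Backward pass:
LF_H = 38; LS_H = 38−6 = 32
LF_G = LS_H = 32; LS_G = 32−13 = 19
LF_F = LS_H = 32; LS_F = 32−15 = 17
LF_E = LS_H = 32; LS_E = 32−4 = 28
LF_D = LS_G = 19; LS_D = 19−14 = 5
LF_C = min(LS_F=17, LS_H=32) = 17; LS_C = 17−7 = 10
LF_B = min(LS_C=10, LS_E=28) = 10; LS_B = 10−9 = 1
LF_A = min(LS_C=10, LS_D=5, LS_F=17) = 5; LS_A = 5−5 = 0
Slack_E = LS_E − ES_E = 28 − 9 = 19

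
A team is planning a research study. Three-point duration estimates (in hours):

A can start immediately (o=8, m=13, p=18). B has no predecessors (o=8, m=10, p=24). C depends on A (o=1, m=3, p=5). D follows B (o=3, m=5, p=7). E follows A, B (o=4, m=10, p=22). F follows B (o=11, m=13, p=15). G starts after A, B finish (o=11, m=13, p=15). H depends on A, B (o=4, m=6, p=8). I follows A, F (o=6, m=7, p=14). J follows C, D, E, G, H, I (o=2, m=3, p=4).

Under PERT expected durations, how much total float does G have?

7 hours

te_A = (8 + 4·13 + 18)/6 = 78/6 = 13
te_B = (8 + 4·10 + 24)/6 = 72/6 = 12
te_C = (1 + 4·3 + 5)/6 = 18/6 = 3
te_D = (3 + 4·5 + 7)/6 = 30/6 = 5
te_E = (4 + 4·10 + 22)/6 = 66/6 = 11
te_F = (11 + 4·13 + 15)/6 = 78/6 = 13
te_G = (11 + 4·13 + 15)/6 = 78/6 = 13
te_H = (4 + 4·6 + 8)/6 = 36/6 = 6
te_I = (6 + 4·7 + 14)/6 = 48/6 = 8
te_J = (2 + 4·3 + 4)/6 = 18/6 = 3

Forward pass:
ES_A = 0; EF_A = 13
ES_B = 0; EF_B = 12
ES_C = 13; EF_C = 13+3 = 16
ES_D = 12; EF_D = 12+5 = 17
ES_E = max(EF_A=13, EF_B=12) = 13; EF_E = 13+11 = 24
ES_F = 12; EF_F = 12+13 = 25
ES_G = max(EF_A=13, EF_B=12) = 13; EF_G = 13+13 = 26
ES_H = max(EF_A=13, EF_B=12) = 13; EF_H = 13+6 = 19
ES_I = max(EF_A=13, EF_F=25) = 25; EF_I = 25+8 = 33
ES_J = max(EF_C=16, EF_D=17, EF_E=24, EF_G=26, EF_H=19, EF_I=33) = 33; EF_J = 33+3 = 36
Expected project duration μ = 36 hours. Critical path: B → F → I → J.

Backward pass:
LF_J = 36; LS_J = 36−3 = 33
LF_I = LS_J = 33; LS_I = 33−8 = 25
LF_H = LS_J = 33; LS_H = 33−6 = 27
LF_G = LS_J = 33; LS_G = 33−13 = 20
LF_F = LS_I = 25; LS_F = 25−13 = 12
LF_E = LS_J = 33; LS_E = 33−11 = 22
LF_D = LS_J = 33; LS_D = 33−5 = 28
LF_C = LS_J = 33; LS_C = 33−3 = 30
LF_B = min(LS_D=28, LS_E=22, LS_F=12, LS_G=20, LS_H=27) = 12; LS_B = 12−12 = 0
LF_A = min(LS_C=30, LS_E=22, LS_G=20, LS_H=27, LS_I=25) = 20; LS_A = 20−13 = 7
Slack_G = LS_G − ES_G = 20 − 13 = 7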